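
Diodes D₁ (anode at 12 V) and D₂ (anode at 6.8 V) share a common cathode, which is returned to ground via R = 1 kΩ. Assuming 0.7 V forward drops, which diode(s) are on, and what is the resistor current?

Only D₁ conducts; I_R ≈ 11 mA

Assume both conduct. Then node N would need to be at both 12−0.7 = 11.3 V and 6.8−0.7 = 6.1 V, which is impossible.
Assume only D₁ conducts: V_N = 12 − 0.7 = 11.3 V, so I_R = 11.3/1 = 11.3 mA.
Check D₂: its anode-to-cathode voltage is 6.8 − 11.3 = -4.5 V < 0.7 V, so it is off. The assumption is consistent.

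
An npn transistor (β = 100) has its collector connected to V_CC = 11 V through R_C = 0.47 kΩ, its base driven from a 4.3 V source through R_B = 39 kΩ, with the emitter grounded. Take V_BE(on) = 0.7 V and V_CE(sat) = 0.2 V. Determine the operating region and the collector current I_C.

active; I_C ≈ 9.2 mA

Assume active. Base-emitter loop: I_B = (V_BB − V_BE)/R_B = (4.3 − 0.7)/39 = 0.0923 mA.
I_C = β·I_B = 100×0.0923 = 9.23 mA.
V_CE = V_CC − I_C·R_C = 11 − 9.23×0.47 = 6.66 V > V_CE(sat), so the active-region assumption holds.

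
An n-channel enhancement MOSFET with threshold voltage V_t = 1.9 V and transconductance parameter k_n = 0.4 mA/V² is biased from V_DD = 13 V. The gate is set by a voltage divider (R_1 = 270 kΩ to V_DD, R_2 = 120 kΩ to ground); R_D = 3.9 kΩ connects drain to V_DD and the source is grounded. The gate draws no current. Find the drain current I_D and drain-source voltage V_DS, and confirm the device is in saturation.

I_D ≈ 0.88 mA, V_DS ≈ 9.6 V

V_G = V_DD·R_2/(R_1+R_2) = 13×120/390 = 4 V. With the source grounded, V_GS = V_G = 4 V.
Assume saturation: I_D = (k_n/2)(V_GS − V_t)² = (0.4/2)×(4 − 1.9)² = 0.2×2.1² = 0.882 mA.
V_DS = V_DD − I_D·R_D = 13 − 0.882×3.9 = 9.56 V.
Saturation requires V_DS ≥ V_GS − V_t = 2.1 V; 9.56 ≥ 2.1 ✓.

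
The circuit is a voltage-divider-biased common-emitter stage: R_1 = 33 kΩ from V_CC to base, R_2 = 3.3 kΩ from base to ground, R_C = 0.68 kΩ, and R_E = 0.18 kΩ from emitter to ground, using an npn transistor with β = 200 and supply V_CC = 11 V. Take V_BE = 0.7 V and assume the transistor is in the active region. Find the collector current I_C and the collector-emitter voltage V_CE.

I_C ≈ 1.5 mA, V_CE ≈ 9.7 V

Thevenize the base divider: V_Th = V_CC·R_2/(R_1+R_2) = 11×3.3/36.3 = 1 V, R_Th = R_1‖R_2 = 3 kΩ.
Base-emitter loop: V_Th = I_B·R_Th + V_BE + (β+1)I_B·R_E, so I_B = (1 − 0.7) / (3 + 201×0.18) = 0.00766 mA.
I_C = β·I_B = 200×0.00766 = 1.53 mA, and I_E = (β+1)I_B = 1.54 mA.
V_CE = V_CC − I_C·R_C − I_E·R_E = 11 − 1.53×0.68 − 1.54×0.18 = 9.68 V.
V_CE = 9.68 V > 0.2 V confirms active-region operation.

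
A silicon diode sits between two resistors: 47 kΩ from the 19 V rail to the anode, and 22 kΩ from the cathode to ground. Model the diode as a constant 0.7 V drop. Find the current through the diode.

I ≈ 0.27 mA

The two resistors are in series with the diode, so KVL gives 19 = I·47 + 0.7 + I·22.
I = (19 − 0.7) / (47 + 22) kΩ = 18.3 / 69 = 0.265 mA.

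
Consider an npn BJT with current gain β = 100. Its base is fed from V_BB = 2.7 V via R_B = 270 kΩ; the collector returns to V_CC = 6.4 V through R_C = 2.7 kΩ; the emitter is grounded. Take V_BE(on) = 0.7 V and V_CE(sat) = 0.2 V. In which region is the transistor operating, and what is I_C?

Assume active. Base-emitter loop: I_B = (V_BB − V_BE)/R_B = (2.7 − 0.7)/270 = 0.00741 mA.
I_C = β·I_B = 100×0.00741 = 0.741 mA.
V_CE = V_CC − I_C·R_C = 6.4 − 0.741×2.7 = 4.4 V > V_CE(sat), so the active-region assumption holds.

active; I_C ≈ 0.74 mA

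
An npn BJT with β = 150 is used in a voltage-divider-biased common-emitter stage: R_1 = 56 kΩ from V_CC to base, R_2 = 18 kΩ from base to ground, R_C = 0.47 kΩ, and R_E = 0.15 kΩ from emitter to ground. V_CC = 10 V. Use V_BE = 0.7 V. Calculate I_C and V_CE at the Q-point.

Thevenize the base divider: V_Th = V_CC·R_2/(R_1+R_2) = 10×18/74 = 2.43 V, R_Th = R_1‖R_2 = 13.6 kΩ.
Base-emitter loop: V_Th = I_B·R_Th + V_BE + (β+1)I_B·R_E, so I_B = (2.43 − 0.7) / (13.6 + 151×0.15) = 0.0478 mA.
I_C = β·I_B = 150×0.0478 = 7.16 mA, and I_E = (β+1)I_B = 7.21 mA.
V_CE = V_CC − I_C·R_C − I_E·R_E = 10 − 7.16×0.47 − 7.21×0.15 = 5.55 V.
V_CE = 5.55 V > 0.2 V confirms active-region operation.

I_C ≈ 7.2 mA, V_CE ≈ 5.6 V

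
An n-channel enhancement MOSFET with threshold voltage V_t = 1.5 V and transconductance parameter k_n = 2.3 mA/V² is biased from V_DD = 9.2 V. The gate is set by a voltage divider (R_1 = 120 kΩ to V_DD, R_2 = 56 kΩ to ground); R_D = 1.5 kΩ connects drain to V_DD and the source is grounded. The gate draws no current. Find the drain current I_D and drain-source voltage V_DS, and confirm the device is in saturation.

I_D ≈ 2.3 mA, V_DS ≈ 5.7 V

V_G = V_DD·R_2/(R_1+R_2) = 9.2×56/176 = 2.93 V. With the source grounded, V_GS = V_G = 2.93 V.
Assume saturation: I_D = (k_n/2)(V_GS − V_t)² = (2.3/2)×(2.93 − 1.5)² = 1.15×1.43² = 2.34 mA.
V_DS = V_DD − I_D·R_D = 9.2 − 2.34×1.5 = 5.69 V.
Saturation requires V_DS ≥ V_GS − V_t = 1.43 V; 5.69 ≥ 1.43 ✓.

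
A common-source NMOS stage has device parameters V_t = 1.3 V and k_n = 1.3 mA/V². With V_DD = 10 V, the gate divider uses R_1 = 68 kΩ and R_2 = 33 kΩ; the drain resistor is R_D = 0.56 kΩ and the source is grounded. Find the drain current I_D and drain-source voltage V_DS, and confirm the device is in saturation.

V_G = V_DD·R_2/(R_1+R_2) = 10×33/101 = 3.27 V. With the source grounded, V_GS = V_G = 3.27 V.
Assume saturation: I_D = (k_n/2)(V_GS − V_t)² = (1.3/2)×(3.27 − 1.3)² = 0.65×1.97² = 2.52 mA.
V_DS = V_DD − I_D·R_D = 10 − 2.52×0.56 = 8.59 V.
Saturation requires V_DS ≥ V_GS − V_t = 1.97 V; 8.59 ≥ 1.97 ✓.

I_D ≈ 2.5 mA, V_DS ≈ 8.6 V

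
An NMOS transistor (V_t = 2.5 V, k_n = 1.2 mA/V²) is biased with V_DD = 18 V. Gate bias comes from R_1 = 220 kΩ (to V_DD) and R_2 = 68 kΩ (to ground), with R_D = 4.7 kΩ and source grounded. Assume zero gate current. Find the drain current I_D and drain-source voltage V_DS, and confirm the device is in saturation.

V_G = V_DD·R_2/(R_1+R_2) = 18×68/288 = 4.25 V. With the source grounded, V_GS = V_G = 4.25 V.
Assume saturation: I_D = (k_n/2)(V_GS − V_t)² = (1.2/2)×(4.25 − 2.5)² = 0.6×1.75² = 1.84 mA.
V_DS = V_DD − I_D·R_D = 18 − 1.84×4.7 = 9.36 V.
Saturation requires V_DS ≥ V_GS − V_t = 1.75 V; 9.36 ≥ 1.75 ✓.

I_D ≈ 1.8 mA, V_DS ≈ 9.4 V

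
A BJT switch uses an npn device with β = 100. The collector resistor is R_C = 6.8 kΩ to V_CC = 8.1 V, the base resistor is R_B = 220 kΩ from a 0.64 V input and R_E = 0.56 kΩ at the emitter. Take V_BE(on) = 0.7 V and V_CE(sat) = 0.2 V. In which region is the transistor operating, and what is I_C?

V_BB = 0.64 V ≤ V_BE(on) = 0.7 V, so the base-emitter junction is not forward biased.
The transistor is in cutoff: I_B = I_C = 0.

cutoff; I_C ≈ 0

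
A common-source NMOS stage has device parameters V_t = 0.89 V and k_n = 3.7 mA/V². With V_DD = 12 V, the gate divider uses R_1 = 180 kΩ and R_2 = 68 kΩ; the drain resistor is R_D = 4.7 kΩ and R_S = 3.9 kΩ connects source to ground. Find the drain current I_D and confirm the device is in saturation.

I_D ≈ 0.48 mA

V_G = V_DD·R_2/(R_1+R_2) = 12×68/248 = 3.29 V.
Assume saturation: I_D = (k_n/2)(V_GS − V_t)² with V_GS = V_G − I_D·R_S = 3.29 − 3.9·I_D.
Substituting gives 28.1·I_D² − 35.6·I_D + 10.7 = 0, with roots I_D = 0.484 or 0.782 mA.
The root I_D = 0.782 mA gives V_GS = 0.24 V ≤ V_t, so take I_D = 0.484 mA.
Then V_GS = 1.4 V and V_DS = V_DD − I_D(R_D+R_S) = 12 − 0.484×8.6 = 7.84 V.
Saturation requires V_DS ≥ V_GS − V_t = 0.512 V; 7.84 ≥ 0.512 ✓.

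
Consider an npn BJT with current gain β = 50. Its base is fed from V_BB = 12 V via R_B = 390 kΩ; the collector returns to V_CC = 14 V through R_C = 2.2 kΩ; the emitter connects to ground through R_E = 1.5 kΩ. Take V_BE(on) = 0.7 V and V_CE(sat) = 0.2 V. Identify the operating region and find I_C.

active; I_C ≈ 1.2 mA

Assume active. Base-emitter loop: I_B = (V_BB − V_BE)/(R_B + (β+1)R_E) = (12 − 0.7)/(390 + 51×1.5) = 0.0242 mA.
I_C = β·I_B = 50×0.0242 = 1.21 mA.
V_CE = V_CC − I_C·R_C − I_E·R_E = 14 − 1.21×2.2 − 1.24×1.5 = 9.48 V > V_CE(sat), so the active-region assumption holds.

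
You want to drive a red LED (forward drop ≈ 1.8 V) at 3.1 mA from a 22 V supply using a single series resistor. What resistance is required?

R ≈ 6.5 kΩ

The resistor drops V_S − V_D = 22 − 1.8 = 20.2 V at 3.1 mA.
R = 20.2 V / 3.1 mA = 6.52 kΩ.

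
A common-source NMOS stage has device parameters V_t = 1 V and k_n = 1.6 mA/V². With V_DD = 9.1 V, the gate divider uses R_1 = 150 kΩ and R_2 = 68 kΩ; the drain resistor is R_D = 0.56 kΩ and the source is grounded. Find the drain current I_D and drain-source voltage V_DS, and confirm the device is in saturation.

V_G = V_DD·R_2/(R_1+R_2) = 9.1×68/218 = 2.84 V. With the source grounded, V_GS = V_G = 2.84 V.
Assume saturation: I_D = (k_n/2)(V_GS − V_t)² = (1.6/2)×(2.84 − 1)² = 0.8×1.84² = 2.7 mA.
V_DS = V_DD − I_D·R_D = 9.1 − 2.7×0.56 = 7.59 V.
Saturation requires V_DS ≥ V_GS − V_t = 1.84 V; 7.59 ≥ 1.84 ✓.

I_D ≈ 2.7 mA, V_DS ≈ 7.6 V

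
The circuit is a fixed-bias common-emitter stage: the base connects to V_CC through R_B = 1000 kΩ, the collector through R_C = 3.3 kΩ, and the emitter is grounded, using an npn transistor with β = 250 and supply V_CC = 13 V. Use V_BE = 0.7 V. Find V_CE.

V_CE ≈ 2.9 V

Base loop: V_CC = I_B·R_B + V_BE, so I_B = (13 − 0.7)/1000 kΩ = 0.0123 mA.
In the active region I_C = β·I_B = 250 × 0.0123 = 3.08 mA.
Collector loop: V_CE = V_CC − I_C·R_C = 13 − 3.08×3.3 = 2.85 V.
Since V_CE = 2.85 V > V_CE(sat) ≈ 0.2 V, the transistor is in the active region as assumed.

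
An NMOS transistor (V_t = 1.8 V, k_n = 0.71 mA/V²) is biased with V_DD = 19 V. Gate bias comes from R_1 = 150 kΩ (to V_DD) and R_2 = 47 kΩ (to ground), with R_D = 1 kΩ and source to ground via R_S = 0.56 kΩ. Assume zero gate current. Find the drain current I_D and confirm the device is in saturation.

I_D ≈ 1.4 mA

V_G = V_DD·R_2/(R_1+R_2) = 19×47/197 = 4.53 V.
Assume saturation: I_D = (k_n/2)(V_GS − V_t)² with V_GS = V_G − I_D·R_S = 4.53 − 0.56·I_D.
Substituting gives 0.111·I_D² − 2.09·I_D + 2.65 = 0, with roots I_D = 1.37 or 17.4 mA.
The root I_D = 17.4 mA gives V_GS = -5.2 V ≤ V_t, so take I_D = 1.37 mA.
Then V_GS = 3.77 V and V_DS = V_DD − I_D(R_D+R_S) = 19 − 1.37×1.56 = 16.9 V.
Saturation requires V_DS ≥ V_GS − V_t = 1.97 V; 16.9 ≥ 1.97 ✓.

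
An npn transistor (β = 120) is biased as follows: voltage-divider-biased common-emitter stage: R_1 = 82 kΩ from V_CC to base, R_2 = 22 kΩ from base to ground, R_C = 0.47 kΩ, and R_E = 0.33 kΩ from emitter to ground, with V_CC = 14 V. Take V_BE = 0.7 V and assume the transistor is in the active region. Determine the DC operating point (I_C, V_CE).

Thevenize the base divider: V_Th = V_CC·R_2/(R_1+R_2) = 14×22/104 = 2.96 V, R_Th = R_1‖R_2 = 17.3 kΩ.
Base-emitter loop: V_Th = I_B·R_Th + V_BE + (β+1)I_B·R_E, so I_B = (2.96 − 0.7) / (17.3 + 121×0.33) = 0.0395 mA.
I_C = β·I_B = 120×0.0395 = 4.74 mA, and I_E = (β+1)I_B = 4.78 mA.
V_CE = V_CC − I_C·R_C − I_E·R_E = 14 − 4.74×0.47 − 4.78×0.33 = 10.2 V.
V_CE = 10.2 V > 0.2 V confirms active-region operation.

I_C ≈ 4.7 mA, V_CE ≈ 10 V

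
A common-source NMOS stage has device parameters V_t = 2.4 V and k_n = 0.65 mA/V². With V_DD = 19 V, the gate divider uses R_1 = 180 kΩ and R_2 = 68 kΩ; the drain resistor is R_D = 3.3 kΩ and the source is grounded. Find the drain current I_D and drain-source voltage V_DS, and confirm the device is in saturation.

V_G = V_DD·R_2/(R_1+R_2) = 19×68/248 = 5.21 V. With the source grounded, V_GS = V_G = 5.21 V.
Assume saturation: I_D = (k_n/2)(V_GS − V_t)² = (0.65/2)×(5.21 − 2.4)² = 0.325×2.81² = 2.57 mA.
V_DS = V_DD − I_D·R_D = 19 − 2.57×3.3 = 10.5 V.
Saturation requires V_DS ≥ V_GS − V_t = 2.81 V; 10.5 ≥ 2.81 ✓.

I_D ≈ 2.6 mA, V_DS ≈ 11 V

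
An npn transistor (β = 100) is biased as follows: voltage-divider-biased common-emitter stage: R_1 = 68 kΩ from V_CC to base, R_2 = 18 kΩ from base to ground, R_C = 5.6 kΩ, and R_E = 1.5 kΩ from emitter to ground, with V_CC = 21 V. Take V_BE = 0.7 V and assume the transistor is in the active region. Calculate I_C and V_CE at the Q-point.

I_C ≈ 2.2 mA, V_CE ≈ 5.1 V

Thevenize the base divider: V_Th = V_CC·R_2/(R_1+R_2) = 21×18/86 = 4.4 V, R_Th = R_1‖R_2 = 14.2 kΩ.
Base-emitter loop: V_Th = I_B·R_Th + V_BE + (β+1)I_B·R_E, so I_B = (4.4 − 0.7) / (14.2 + 101×1.5) = 0.0223 mA.
I_C = β·I_B = 100×0.0223 = 2.23 mA, and I_E = (β+1)I_B = 2.25 mA.
V_CE = V_CC − I_C·R_C − I_E·R_E = 21 − 2.23×5.6 − 2.25×1.5 = 5.14 V.
V_CE = 5.14 V > 0.2 V confirms active-region operation.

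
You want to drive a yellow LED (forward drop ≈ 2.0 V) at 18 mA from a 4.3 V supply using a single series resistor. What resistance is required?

R ≈ 0.13 kΩ

The resistor drops V_S − V_D = 4.3 − 2.0 = 2.3 V at 18 mA.
R = 2.3 V / 18 mA = 0.128 kΩ.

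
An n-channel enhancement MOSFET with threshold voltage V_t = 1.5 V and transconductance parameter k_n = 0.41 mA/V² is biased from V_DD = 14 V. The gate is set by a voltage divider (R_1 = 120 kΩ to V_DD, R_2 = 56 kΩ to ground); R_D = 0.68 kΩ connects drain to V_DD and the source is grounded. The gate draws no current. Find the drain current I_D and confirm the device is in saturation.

V_G = V_DD·R_2/(R_1+R_2) = 14×56/176 = 4.45 V. With the source grounded, V_GS = V_G = 4.45 V.
Assume saturation: I_D = (k_n/2)(V_GS − V_t)² = (0.41/2)×(4.45 − 1.5)² = 0.205×2.95² = 1.79 mA.
V_DS = V_DD − I_D·R_D = 14 − 1.79×0.68 = 12.8 V.
Saturation requires V_DS ≥ V_GS − V_t = 2.95 V; 12.8 ≥ 2.95 ✓.

I_D ≈ 1.8 mA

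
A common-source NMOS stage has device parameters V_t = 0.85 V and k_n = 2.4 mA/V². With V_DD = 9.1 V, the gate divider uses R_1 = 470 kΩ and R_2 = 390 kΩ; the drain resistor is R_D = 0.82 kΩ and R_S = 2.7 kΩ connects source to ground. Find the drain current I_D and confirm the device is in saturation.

V_G = V_DD·R_2/(R_1+R_2) = 9.1×390/860 = 4.13 V.
Assume saturation: I_D = (k_n/2)(V_GS − V_t)² with V_GS = V_G − I_D·R_S = 4.13 − 2.7·I_D.
Substituting gives 8.75·I_D² − 22.2·I_D + 12.9 = 0, with roots I_D = 0.894 or 1.65 mA.
The root I_D = 1.65 mA gives V_GS = -0.322 V ≤ V_t, so take I_D = 0.894 mA.
Then V_GS = 1.71 V and V_DS = V_DD − I_D(R_D+R_S) = 9.1 − 0.894×3.52 = 5.95 V.
Saturation requires V_DS ≥ V_GS − V_t = 0.863 V; 5.95 ≥ 0.863 ✓.

I_D ≈ 0.89 mA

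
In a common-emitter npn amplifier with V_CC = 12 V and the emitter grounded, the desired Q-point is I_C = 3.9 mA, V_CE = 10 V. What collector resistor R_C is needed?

Collector loop: V_CC = I_C·R_C + V_CE.
R_C = (V_CC − V_CE)/I_C = (12 − 10)/3.9 = 0.513 kΩ.

R_C ≈ 0.51 kΩ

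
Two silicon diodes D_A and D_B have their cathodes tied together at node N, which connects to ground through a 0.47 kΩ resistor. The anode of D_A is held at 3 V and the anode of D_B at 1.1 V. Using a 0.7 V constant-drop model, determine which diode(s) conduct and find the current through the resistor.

Assume both conduct. Then node N would need to be at both 3−0.7 = 2.3 V and 1.1−0.7 = 0.4 V, which is impossible.
Assume only D_A conducts: V_N = 3 − 0.7 = 2.3 V, so I_R = 2.3/0.47 = 4.89 mA.
Check D_B: its anode-to-cathode voltage is 1.1 − 2.3 = -1.2 V < 0.7 V, so it is off. The assumption is consistent.

Only D_A conducts; I_R ≈ 4.9 mA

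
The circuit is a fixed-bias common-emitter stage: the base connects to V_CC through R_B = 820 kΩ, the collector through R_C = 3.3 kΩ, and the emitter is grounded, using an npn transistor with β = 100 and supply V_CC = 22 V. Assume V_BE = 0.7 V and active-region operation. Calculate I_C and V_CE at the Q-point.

I_C ≈ 2.6 mA, V_CE ≈ 13 V

Base loop: V_CC = I_B·R_B + V_BE, so I_B = (22 − 0.7)/820 kΩ = 0.026 mA.
In the active region I_C = β·I_B = 100 × 0.026 = 2.6 mA.
Collector loop: V_CE = V_CC − I_C·R_C = 22 − 2.6×3.3 = 13.4 V.
Since V_CE = 13.4 V > V_CE(sat) ≈ 0.2 V, the transistor is in the active region as assumed.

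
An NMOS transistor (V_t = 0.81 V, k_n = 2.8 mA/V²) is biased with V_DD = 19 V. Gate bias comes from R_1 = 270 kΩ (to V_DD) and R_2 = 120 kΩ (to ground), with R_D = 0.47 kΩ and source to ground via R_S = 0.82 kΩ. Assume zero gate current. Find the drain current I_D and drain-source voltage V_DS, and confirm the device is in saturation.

V_G = V_DD·R_2/(R_1+R_2) = 19×120/390 = 5.85 V.
Assume saturation: I_D = (k_n/2)(V_GS − V_t)² with V_GS = V_G − I_D·R_S = 5.85 − 0.82·I_D.
Substituting gives 0.941·I_D² − 12.6·I_D + 35.5 = 0, with roots I_D = 4.06 or 9.28 mA.
The root I_D = 9.28 mA gives V_GS = -1.76 V ≤ V_t, so take I_D = 4.06 mA.
Then V_GS = 2.51 V and V_DS = V_DD − I_D(R_D+R_S) = 19 − 4.06×1.29 = 13.8 V.
Saturation requires V_DS ≥ V_GS − V_t = 1.7 V; 13.8 ≥ 1.7 ✓.

I_D ≈ 4.1 mA, V_DS ≈ 14 V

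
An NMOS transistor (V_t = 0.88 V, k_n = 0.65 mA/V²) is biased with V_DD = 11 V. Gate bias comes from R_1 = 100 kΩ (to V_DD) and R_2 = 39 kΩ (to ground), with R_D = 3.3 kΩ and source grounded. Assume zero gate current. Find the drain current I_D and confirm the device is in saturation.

V_G = V_DD·R_2/(R_1+R_2) = 11×39/139 = 3.09 V. With the source grounded, V_GS = V_G = 3.09 V.
Assume saturation: I_D = (k_n/2)(V_GS − V_t)² = (0.65/2)×(3.09 − 0.88)² = 0.325×2.21² = 1.58 mA.
V_DS = V_DD − I_D·R_D = 11 − 1.58×3.3 = 5.78 V.
Saturation requires V_DS ≥ V_GS − V_t = 2.21 V; 5.78 ≥ 2.21 ✓.

I_D ≈ 1.6 mA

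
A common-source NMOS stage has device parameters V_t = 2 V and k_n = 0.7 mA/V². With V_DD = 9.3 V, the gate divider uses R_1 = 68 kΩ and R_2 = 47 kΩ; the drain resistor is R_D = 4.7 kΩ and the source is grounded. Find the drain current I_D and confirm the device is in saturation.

V_G = V_DD·R_2/(R_1+R_2) = 9.3×47/115 = 3.8 V. With the source grounded, V_GS = V_G = 3.8 V.
Assume saturation: I_D = (k_n/2)(V_GS − V_t)² = (0.7/2)×(3.8 − 2)² = 0.35×1.8² = 1.14 mA.
V_DS = V_DD − I_D·R_D = 9.3 − 1.14×4.7 = 3.97 V.
Saturation requires V_DS ≥ V_GS − V_t = 1.8 V; 3.97 ≥ 1.8 ✓.

I_D ≈ 1.1 mA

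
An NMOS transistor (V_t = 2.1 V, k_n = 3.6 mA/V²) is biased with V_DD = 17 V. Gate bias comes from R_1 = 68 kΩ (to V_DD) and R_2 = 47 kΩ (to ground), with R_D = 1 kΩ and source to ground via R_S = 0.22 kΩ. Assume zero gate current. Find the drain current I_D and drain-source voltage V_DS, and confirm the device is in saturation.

I_D ≈ 11 mA, V_DS ≈ 3.7 V

V_G = V_DD·R_2/(R_1+R_2) = 17×47/115 = 6.95 V.
Assume saturation: I_D = (k_n/2)(V_GS − V_t)² with V_GS = V_G − I_D·R_S = 6.95 − 0.22·I_D.
Substituting gives 0.0871·I_D² − 4.84·I_D + 42.3 = 0, with roots I_D = 10.9 or 44.7 mA.
The root I_D = 44.7 mA gives V_GS = -2.88 V ≤ V_t, so take I_D = 10.9 mA.
Then V_GS = 4.56 V and V_DS = V_DD − I_D(R_D+R_S) = 17 − 10.9×1.22 = 3.74 V.
Saturation requires V_DS ≥ V_GS − V_t = 2.46 V; 3.74 ≥ 2.46 ✓.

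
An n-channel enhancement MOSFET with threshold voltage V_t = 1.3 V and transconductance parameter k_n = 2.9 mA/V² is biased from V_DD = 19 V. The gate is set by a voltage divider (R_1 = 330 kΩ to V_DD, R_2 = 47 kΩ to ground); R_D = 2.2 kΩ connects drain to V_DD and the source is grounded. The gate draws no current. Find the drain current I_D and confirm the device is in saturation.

V_G = V_DD·R_2/(R_1+R_2) = 19×47/377 = 2.37 V. With the source grounded, V_GS = V_G = 2.37 V.
Assume saturation: I_D = (k_n/2)(V_GS − V_t)² = (2.9/2)×(2.37 − 1.3)² = 1.45×1.07² = 1.66 mA.
V_DS = V_DD − I_D·R_D = 19 − 1.66×2.2 = 15.4 V.
Saturation requires V_DS ≥ V_GS − V_t = 1.07 V; 15.4 ≥ 1.07 ✓.

I_D ≈ 1.7 mA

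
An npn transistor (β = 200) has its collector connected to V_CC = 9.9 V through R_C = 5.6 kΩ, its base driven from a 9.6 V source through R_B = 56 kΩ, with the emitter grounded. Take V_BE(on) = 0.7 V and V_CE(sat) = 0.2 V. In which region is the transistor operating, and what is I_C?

saturation; I_C ≈ 1.7 mA

Assume active: I_B = (9.6 − 0.7)/56 = 0.159 mA, giving I_C = β·I_B = 31.8 mA.
But then V_CE = 9.9 − 31.8×5.6 = -168 V < V_CE(sat) = 0.2 V — impossible in the active region.
So the transistor is saturated. With V_CE = 0.2 V, I_C = (V_CC − 0.2)/R_C = 9.7/5.6 = 1.73 mA.
Check: β·I_B = 31.8 mA > I_C = 1.73 mA, confirming saturation.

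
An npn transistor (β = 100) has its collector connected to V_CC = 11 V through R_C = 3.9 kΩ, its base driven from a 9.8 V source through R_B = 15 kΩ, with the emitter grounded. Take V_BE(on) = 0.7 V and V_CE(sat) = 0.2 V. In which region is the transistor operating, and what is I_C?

saturation; I_C ≈ 2.8 mA

Assume active: I_B = (9.8 − 0.7)/15 = 0.607 mA, giving I_C = β·I_B = 60.7 mA.
But then V_CE = 11 − 60.7×3.9 = -226 V < V_CE(sat) = 0.2 V — impossible in the active region.
So the transistor is saturated. With V_CE = 0.2 V, I_C = (V_CC − 0.2)/R_C = 10.8/3.9 = 2.77 mA.
Check: β·I_B = 60.7 mA > I_C = 2.77 mA, confirming saturation.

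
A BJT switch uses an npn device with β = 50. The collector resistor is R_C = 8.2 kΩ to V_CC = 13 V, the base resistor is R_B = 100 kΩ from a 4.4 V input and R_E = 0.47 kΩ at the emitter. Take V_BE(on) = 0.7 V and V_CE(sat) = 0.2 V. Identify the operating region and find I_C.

saturation; I_C ≈ 1.5 mA

Assume active: I_B = (4.4 − 0.7)/(100 + 51×0.47) = 0.0298 mA, I_C = β·I_B = 1.49 mA.
Then V_CE = 13 − 1.49×8.2 − 1.52×0.47 = 0.0478 V < 0.2 V — the active assumption fails.
Re-solve with V_CE = 0.2 V. KCL at the emitter: V_E/R_E = (V_BB−0.7−V_E)/R_B + (V_CC−0.2−V_E)/R_C, giving V_E = 0.707 V.
I_C = (V_CC − 0.2 − V_E)/R_C = (12.8 − 0.707)/8.2 = 1.47 mA.
Check: I_B = (3.7 − 0.707)/100 = 0.0299 mA, and β·I_B = 1.5 mA > I_C, confirming saturation.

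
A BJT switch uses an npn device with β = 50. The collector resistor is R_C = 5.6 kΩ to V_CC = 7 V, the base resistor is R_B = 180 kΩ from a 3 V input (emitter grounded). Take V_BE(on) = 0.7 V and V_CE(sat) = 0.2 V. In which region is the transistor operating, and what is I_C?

active; I_C ≈ 0.64 mA

Assume active. Base-emitter loop: I_B = (V_BB − V_BE)/R_B = (3 − 0.7)/180 = 0.0128 mA.
I_C = β·I_B = 50×0.0128 = 0.639 mA.
V_CE = V_CC − I_C·R_C = 7 − 0.639×5.6 = 3.42 V > V_CE(sat), so the active-region assumption holds.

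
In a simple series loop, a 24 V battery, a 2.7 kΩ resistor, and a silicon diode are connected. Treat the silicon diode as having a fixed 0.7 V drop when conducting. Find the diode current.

I ≈ 8.6 mA

KVL around the loop: 24 = V_D + I·R = 0.7 + I × 2.7 kΩ.
So I = (24 − 0.7) / 2.7 kΩ = 23.3 / 2.7 = 8.63 mA.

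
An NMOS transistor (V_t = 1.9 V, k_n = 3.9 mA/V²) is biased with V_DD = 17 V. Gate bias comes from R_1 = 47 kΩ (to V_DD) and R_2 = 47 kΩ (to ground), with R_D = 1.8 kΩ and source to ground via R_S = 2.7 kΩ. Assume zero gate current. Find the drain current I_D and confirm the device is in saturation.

I_D ≈ 2.1 mA

V_G = V_DD·R_2/(R_1+R_2) = 17×47/94 = 8.5 V.
Assume saturation: I_D = (k_n/2)(V_GS − V_t)² with V_GS = V_G − I_D·R_S = 8.5 − 2.7·I_D.
Substituting gives 14.2·I_D² − 70.5·I_D + 84.9 = 0, with roots I_D = 2.06 or 2.9 mA.
The root I_D = 2.9 mA gives V_GS = 0.681 V ≤ V_t, so take I_D = 2.06 mA.
Then V_GS = 2.93 V and V_DS = V_DD − I_D(R_D+R_S) = 17 − 2.06×4.5 = 7.71 V.
Saturation requires V_DS ≥ V_GS − V_t = 1.03 V; 7.71 ≥ 1.03 ✓.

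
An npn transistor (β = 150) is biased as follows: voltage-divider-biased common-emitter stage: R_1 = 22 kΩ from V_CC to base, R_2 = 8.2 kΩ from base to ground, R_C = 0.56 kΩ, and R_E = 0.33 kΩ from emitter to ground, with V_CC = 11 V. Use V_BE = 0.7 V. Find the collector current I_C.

Thevenize the base divider: V_Th = V_CC·R_2/(R_1+R_2) = 11×8.2/30.2 = 2.99 V, R_Th = R_1‖R_2 = 5.97 kΩ.
Base-emitter loop: V_Th = I_B·R_Th + V_BE + (β+1)I_B·R_E, so I_B = (2.99 − 0.7) / (5.97 + 151×0.33) = 0.041 mA.
I_C = β·I_B = 150×0.041 = 6.15 mA, and I_E = (β+1)I_B = 6.19 mA.
V_CE = V_CC − I_C·R_C − I_E·R_E = 11 − 6.15×0.56 − 6.19×0.33 = 5.52 V.
V_CE = 5.52 V > 0.2 V confirms active-region operation.

I_C ≈ 6.1 mA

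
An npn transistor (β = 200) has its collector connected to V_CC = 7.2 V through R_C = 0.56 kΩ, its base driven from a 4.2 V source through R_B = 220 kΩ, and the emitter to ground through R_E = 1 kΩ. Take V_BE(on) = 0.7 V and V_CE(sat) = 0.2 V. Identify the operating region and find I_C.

Assume active. Base-emitter loop: I_B = (V_BB − V_BE)/(R_B + (β+1)R_E) = (4.2 − 0.7)/(220 + 201×1) = 0.00831 mA.
I_C = β·I_B = 200×0.00831 = 1.66 mA.
V_CE = V_CC − I_C·R_C − I_E·R_E = 7.2 − 1.66×0.56 − 1.67×1 = 4.6 V > V_CE(sat), so the active-region assumption holds.

active; I_C ≈ 1.7 mA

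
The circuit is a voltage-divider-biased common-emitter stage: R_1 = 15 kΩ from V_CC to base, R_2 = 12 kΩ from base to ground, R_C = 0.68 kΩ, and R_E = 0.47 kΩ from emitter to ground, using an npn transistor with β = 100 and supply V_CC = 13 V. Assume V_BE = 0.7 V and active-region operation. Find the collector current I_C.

I_C ≈ 9.4 mA

Thevenize the base divider: V_Th = V_CC·R_2/(R_1+R_2) = 13×12/27 = 5.78 V, R_Th = R_1‖R_2 = 6.67 kΩ.
Base-emitter loop: V_Th = I_B·R_Th + V_BE + (β+1)I_B·R_E, so I_B = (5.78 − 0.7) / (6.67 + 101×0.47) = 0.0938 mA.
I_C = β·I_B = 100×0.0938 = 9.38 mA, and I_E = (β+1)I_B = 9.47 mA.
V_CE = V_CC − I_C·R_C − I_E·R_E = 13 − 9.38×0.68 − 9.47×0.47 = 2.17 V.
V_CE = 2.17 V > 0.2 V confirms active-region operation.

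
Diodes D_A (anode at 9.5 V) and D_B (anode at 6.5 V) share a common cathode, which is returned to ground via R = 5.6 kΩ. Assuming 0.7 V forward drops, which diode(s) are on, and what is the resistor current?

Only D_A conducts; I_R ≈ 1.6 mA

Assume both conduct. Then node N would need to be at both 9.5−0.7 = 8.8 V and 6.5−0.7 = 5.8 V, which is impossible.
Assume only D_A conducts: V_N = 9.5 − 0.7 = 8.8 V, so I_R = 8.8/5.6 = 1.57 mA.
Check D_B: its anode-to-cathode voltage is 6.5 − 8.8 = -2.3 V < 0.7 V, so it is off. The assumption is consistent.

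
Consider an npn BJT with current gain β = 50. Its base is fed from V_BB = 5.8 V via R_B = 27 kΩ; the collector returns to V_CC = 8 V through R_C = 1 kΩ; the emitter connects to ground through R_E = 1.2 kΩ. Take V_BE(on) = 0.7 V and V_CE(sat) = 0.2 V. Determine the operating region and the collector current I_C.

active; I_C ≈ 2.9 mA

Assume active. Base-emitter loop: I_B = (V_BB − V_BE)/(R_B + (β+1)R_E) = (5.8 − 0.7)/(27 + 51×1.2) = 0.0578 mA.
I_C = β·I_B = 50×0.0578 = 2.89 mA.
V_CE = V_CC − I_C·R_C − I_E·R_E = 8 − 2.89×1 − 2.95×1.2 = 1.57 V > V_CE(sat), so the active-region assumption holds.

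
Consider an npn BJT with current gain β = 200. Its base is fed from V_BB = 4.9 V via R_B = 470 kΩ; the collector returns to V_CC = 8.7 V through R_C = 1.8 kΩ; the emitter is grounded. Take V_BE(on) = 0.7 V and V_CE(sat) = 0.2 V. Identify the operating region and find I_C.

Assume active. Base-emitter loop: I_B = (V_BB − V_BE)/R_B = (4.9 − 0.7)/470 = 0.00894 mA.
I_C = β·I_B = 200×0.00894 = 1.79 mA.
V_CE = V_CC − I_C·R_C = 8.7 − 1.79×1.8 = 5.48 V > V_CE(sat), so the active-region assumption holds.

active; I_C ≈ 1.8 mA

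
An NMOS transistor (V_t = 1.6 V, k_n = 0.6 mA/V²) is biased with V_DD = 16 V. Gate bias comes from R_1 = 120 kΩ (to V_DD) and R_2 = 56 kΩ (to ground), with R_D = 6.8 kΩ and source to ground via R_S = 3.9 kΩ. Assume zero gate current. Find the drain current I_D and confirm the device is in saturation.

I_D ≈ 0.55 mA

V_G = V_DD·R_2/(R_1+R_2) = 16×56/176 = 5.09 V.
Assume saturation: I_D = (k_n/2)(V_GS − V_t)² with V_GS = V_G − I_D·R_S = 5.09 − 3.9·I_D.
Substituting gives 4.56·I_D² − 9.17·I_D + 3.66 = 0, with roots I_D = 0.548 or 1.46 mA.
The root I_D = 1.46 mA gives V_GS = -0.607 V ≤ V_t, so take I_D = 0.548 mA.
Then V_GS = 2.95 V and V_DS = V_DD − I_D(R_D+R_S) = 16 − 0.548×10.7 = 10.1 V.
Saturation requires V_DS ≥ V_GS − V_t = 1.35 V; 10.1 ≥ 1.35 ✓.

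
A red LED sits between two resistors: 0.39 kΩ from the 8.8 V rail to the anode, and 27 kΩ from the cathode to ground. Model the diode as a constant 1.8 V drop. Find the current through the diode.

The two resistors are in series with the diode, so KVL gives 8.8 = I·0.39 + 1.8 + I·27.
I = (8.8 − 1.8) / (0.39 + 27) kΩ = 7 / 27.4 = 0.256 mA.

I ≈ 0.26 mA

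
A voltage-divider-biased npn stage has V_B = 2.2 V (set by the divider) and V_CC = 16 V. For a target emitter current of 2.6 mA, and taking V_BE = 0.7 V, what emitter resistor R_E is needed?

R_E ≈ 0.58 kΩ

V_E = V_B − V_BE = 2.2 − 0.7 = 1.5 V.
R_E = V_E / I_E = 1.5 / 2.6 = 0.577 kΩ.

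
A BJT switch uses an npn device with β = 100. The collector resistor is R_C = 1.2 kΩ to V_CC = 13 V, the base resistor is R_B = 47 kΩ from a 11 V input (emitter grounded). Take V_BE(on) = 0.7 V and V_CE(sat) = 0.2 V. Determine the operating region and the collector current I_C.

saturation; I_C ≈ 11 mA

Assume active: I_B = (11 − 0.7)/47 = 0.219 mA, giving I_C = β·I_B = 21.9 mA.
But then V_CE = 13 − 21.9×1.2 = -13.3 V < V_CE(sat) = 0.2 V — impossible in the active region.
So the transistor is saturated. With V_CE = 0.2 V, I_C = (V_CC − 0.2)/R_C = 12.8/1.2 = 10.7 mA.
Check: β·I_B = 21.9 mA > I_C = 10.7 mA, confirming saturation.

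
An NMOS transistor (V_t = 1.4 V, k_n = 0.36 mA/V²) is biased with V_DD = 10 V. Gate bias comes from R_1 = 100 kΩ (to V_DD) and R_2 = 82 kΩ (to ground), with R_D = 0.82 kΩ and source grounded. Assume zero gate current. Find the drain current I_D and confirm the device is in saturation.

V_G = V_DD·R_2/(R_1+R_2) = 10×82/182 = 4.51 V. With the source grounded, V_GS = V_G = 4.51 V.
Assume saturation: I_D = (k_n/2)(V_GS − V_t)² = (0.36/2)×(4.51 − 1.4)² = 0.18×3.11² = 1.74 mA.
V_DS = V_DD − I_D·R_D = 10 − 1.74×0.82 = 8.58 V.
Saturation requires V_DS ≥ V_GS − V_t = 3.11 V; 8.58 ≥ 3.11 ✓.

I_D ≈ 1.7 mA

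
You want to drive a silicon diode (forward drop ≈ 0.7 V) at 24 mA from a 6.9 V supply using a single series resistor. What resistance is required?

R ≈ 0.26 kΩ

The resistor drops V_S − V_D = 6.9 − 0.7 = 6.2 V at 24 mA.
R = 6.2 V / 24 mA = 0.258 kΩ.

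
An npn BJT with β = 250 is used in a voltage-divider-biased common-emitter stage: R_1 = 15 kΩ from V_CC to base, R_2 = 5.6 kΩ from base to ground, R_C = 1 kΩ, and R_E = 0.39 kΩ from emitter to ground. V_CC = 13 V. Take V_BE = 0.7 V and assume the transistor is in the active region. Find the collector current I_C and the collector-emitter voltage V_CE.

I_C ≈ 6.9 mA, V_CE ≈ 3.3 V

Thevenize the base divider: V_Th = V_CC·R_2/(R_1+R_2) = 13×5.6/20.6 = 3.53 V, R_Th = R_1‖R_2 = 4.08 kΩ.
Base-emitter loop: V_Th = I_B·R_Th + V_BE + (β+1)I_B·R_E, so I_B = (3.53 − 0.7) / (4.08 + 251×0.39) = 0.0278 mA.
I_C = β·I_B = 250×0.0278 = 6.95 mA, and I_E = (β+1)I_B = 6.98 mA.
V_CE = V_CC − I_C·R_C − I_E·R_E = 13 − 6.95×1 − 6.98×0.39 = 3.33 V.
V_CE = 3.33 V > 0.2 V confirms active-region operation.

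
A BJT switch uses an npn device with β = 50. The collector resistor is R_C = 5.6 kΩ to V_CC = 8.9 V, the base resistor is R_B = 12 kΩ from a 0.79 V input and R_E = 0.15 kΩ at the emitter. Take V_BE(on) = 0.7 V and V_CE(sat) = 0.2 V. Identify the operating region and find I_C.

Assume active. Base-emitter loop: I_B = (V_BB − V_BE)/(R_B + (β+1)R_E) = (0.79 − 0.7)/(12 + 51×0.15) = 0.00458 mA.
I_C = β·I_B = 50×0.00458 = 0.229 mA.
V_CE = V_CC − I_C·R_C − I_E·R_E = 8.9 − 0.229×5.6 − 0.234×0.15 = 7.58 V > V_CE(sat), so the active-region assumption holds.

active; I_C ≈ 0.23 mA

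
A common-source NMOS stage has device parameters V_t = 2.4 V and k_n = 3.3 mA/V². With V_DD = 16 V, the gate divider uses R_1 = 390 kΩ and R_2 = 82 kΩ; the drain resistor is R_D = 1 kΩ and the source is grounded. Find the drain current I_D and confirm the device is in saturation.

I_D ≈ 0.24 mA

V_G = V_DD·R_2/(R_1+R_2) = 16×82/472 = 2.78 V. With the source grounded, V_GS = V_G = 2.78 V.
Assume saturation: I_D = (k_n/2)(V_GS − V_t)² = (3.3/2)×(2.78 − 2.4)² = 1.65×0.38² = 0.238 mA.
V_DS = V_DD − I_D·R_D = 16 − 0.238×1 = 15.8 V.
Saturation requires V_DS ≥ V_GS − V_t = 0.38 V; 15.8 ≥ 0.38 ✓.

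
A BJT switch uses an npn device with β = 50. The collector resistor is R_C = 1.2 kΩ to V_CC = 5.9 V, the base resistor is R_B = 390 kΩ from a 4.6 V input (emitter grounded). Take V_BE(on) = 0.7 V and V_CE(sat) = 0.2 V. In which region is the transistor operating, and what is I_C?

Assume active. Base-emitter loop: I_B = (V_BB − V_BE)/R_B = (4.6 − 0.7)/390 = 0.01 mA.
I_C = β·I_B = 50×0.01 = 0.5 mA.
V_CE = V_CC − I_C·R_C = 5.9 − 0.5×1.2 = 5.3 V > V_CE(sat), so the active-region assumption holds.

active; I_C ≈ 0.5 mA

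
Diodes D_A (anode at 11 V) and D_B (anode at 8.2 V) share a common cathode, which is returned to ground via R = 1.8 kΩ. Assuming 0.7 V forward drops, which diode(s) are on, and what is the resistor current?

Assume both conduct. Then node N would need to be at both 11−0.7 = 10.3 V and 8.2−0.7 = 7.5 V, which is impossible.
Assume only D_A conducts: V_N = 11 − 0.7 = 10.3 V, so I_R = 10.3/1.8 = 5.72 mA.
Check D_B: its anode-to-cathode voltage is 8.2 − 10.3 = -2.1 V < 0.7 V, so it is off. The assumption is consistent.

Only D_A conducts; I_R ≈ 5.7 mA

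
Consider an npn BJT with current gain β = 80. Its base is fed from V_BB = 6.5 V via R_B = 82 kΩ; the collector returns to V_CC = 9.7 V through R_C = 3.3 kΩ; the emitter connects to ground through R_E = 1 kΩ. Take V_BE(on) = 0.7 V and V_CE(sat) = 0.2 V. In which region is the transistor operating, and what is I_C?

Assume active: I_B = (6.5 − 0.7)/(82 + 81×1) = 0.0356 mA, I_C = β·I_B = 2.85 mA.
Then V_CE = 9.7 − 2.85×3.3 − 2.88×1 = -2.58 V < 0.2 V — the active assumption fails.
Re-solve with V_CE = 0.2 V. KCL at the emitter: V_E/R_E = (V_BB−0.7−V_E)/R_B + (V_CC−0.2−V_E)/R_C, giving V_E = 2.24 V.
I_C = (V_CC − 0.2 − V_E)/R_C = (9.5 − 2.24)/3.3 = 2.2 mA.
Check: I_B = (5.8 − 2.24)/82 = 0.0434 mA, and β·I_B = 3.47 mA > I_C, confirming saturation.

saturation; I_C ≈ 2.2 mA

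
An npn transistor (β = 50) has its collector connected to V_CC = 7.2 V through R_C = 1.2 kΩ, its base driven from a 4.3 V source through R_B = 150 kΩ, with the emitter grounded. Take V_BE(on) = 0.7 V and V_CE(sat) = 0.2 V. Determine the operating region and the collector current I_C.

Assume active. Base-emitter loop: I_B = (V_BB − V_BE)/R_B = (4.3 − 0.7)/150 = 0.024 mA.
I_C = β·I_B = 50×0.024 = 1.2 mA.
V_CE = V_CC − I_C·R_C = 7.2 − 1.2×1.2 = 5.76 V > V_CE(sat), so the active-region assumption holds.

active; I_C ≈ 1.2 mA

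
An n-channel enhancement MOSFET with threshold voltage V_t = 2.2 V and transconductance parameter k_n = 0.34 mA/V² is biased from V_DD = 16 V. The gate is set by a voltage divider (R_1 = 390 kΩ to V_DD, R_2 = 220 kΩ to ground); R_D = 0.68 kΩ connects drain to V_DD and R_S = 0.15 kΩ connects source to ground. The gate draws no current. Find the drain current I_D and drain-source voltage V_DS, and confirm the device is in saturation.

V_G = V_DD·R_2/(R_1+R_2) = 16×220/610 = 5.77 V.
Assume saturation: I_D = (k_n/2)(V_GS − V_t)² with V_GS = V_G − I_D·R_S = 5.77 − 0.15·I_D.
Substituting gives 0.00383·I_D² − 1.18·I_D + 2.17 = 0, with roots I_D = 1.84 or 307 mA.
The root I_D = 307 mA gives V_GS = -40.3 V ≤ V_t, so take I_D = 1.84 mA.
Then V_GS = 5.49 V and V_DS = V_DD − I_D(R_D+R_S) = 16 − 1.84×0.83 = 14.5 V.
Saturation requires V_DS ≥ V_GS − V_t = 3.29 V; 14.5 ≥ 3.29 ✓.

I_D ≈ 1.8 mA, V_DS ≈ 14 V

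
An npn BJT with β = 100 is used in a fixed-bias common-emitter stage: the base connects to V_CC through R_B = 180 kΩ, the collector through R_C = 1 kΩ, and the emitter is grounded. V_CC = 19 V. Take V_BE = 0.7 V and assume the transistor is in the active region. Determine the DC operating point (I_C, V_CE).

I_C ≈ 10 mA, V_CE ≈ 8.8 V

Base loop: V_CC = I_B·R_B + V_BE, so I_B = (19 − 0.7)/180 kΩ = 0.102 mA.
In the active region I_C = β·I_B = 100 × 0.102 = 10.2 mA.
Collector loop: V_CE = V_CC − I_C·R_C = 19 − 10.2×1 = 8.83 V.
Since V_CE = 8.83 V > V_CE(sat) ≈ 0.2 V, the transistor is in the active region as assumed.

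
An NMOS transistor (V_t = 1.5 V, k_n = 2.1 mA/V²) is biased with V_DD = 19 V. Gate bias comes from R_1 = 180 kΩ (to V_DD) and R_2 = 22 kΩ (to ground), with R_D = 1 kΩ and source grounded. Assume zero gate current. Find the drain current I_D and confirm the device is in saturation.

V_G = V_DD·R_2/(R_1+R_2) = 19×22/202 = 2.07 V. With the source grounded, V_GS = V_G = 2.07 V.
Assume saturation: I_D = (k_n/2)(V_GS − V_t)² = (2.1/2)×(2.07 − 1.5)² = 1.05×0.569² = 0.34 mA.
V_DS = V_DD − I_D·R_D = 19 − 0.34×1 = 18.7 V.
Saturation requires V_DS ≥ V_GS − V_t = 0.569 V; 18.7 ≥ 0.569 ✓.

I_D ≈ 0.34 mA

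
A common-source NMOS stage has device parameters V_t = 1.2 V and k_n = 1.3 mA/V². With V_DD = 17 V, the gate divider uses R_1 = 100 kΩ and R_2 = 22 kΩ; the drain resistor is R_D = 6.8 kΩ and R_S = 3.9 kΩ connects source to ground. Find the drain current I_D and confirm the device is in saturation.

V_G = V_DD·R_2/(R_1+R_2) = 17×22/122 = 3.07 V.
Assume saturation: I_D = (k_n/2)(V_GS − V_t)² with V_GS = V_G − I_D·R_S = 3.07 − 3.9·I_D.
Substituting gives 9.89·I_D² − 10.5·I_D + 2.26 = 0, with roots I_D = 0.303 or 0.755 mA.
The root I_D = 0.755 mA gives V_GS = 0.123 V ≤ V_t, so take I_D = 0.303 mA.
Then V_GS = 1.88 V and V_DS = V_DD − I_D(R_D+R_S) = 17 − 0.303×10.7 = 13.8 V.
Saturation requires V_DS ≥ V_GS − V_t = 0.683 V; 13.8 ≥ 0.683 ✓.

I_D ≈ 0.3 mA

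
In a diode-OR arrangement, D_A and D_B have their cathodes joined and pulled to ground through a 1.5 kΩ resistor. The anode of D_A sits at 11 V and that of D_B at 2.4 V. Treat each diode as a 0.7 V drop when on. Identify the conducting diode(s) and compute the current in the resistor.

Assume both conduct. Then node N would need to be at both 11−0.7 = 10.3 V and 2.4−0.7 = 1.7 V, which is impossible.
Assume only D_A conducts: V_N = 11 − 0.7 = 10.3 V, so I_R = 10.3/1.5 = 6.87 mA.
Check D_B: its anode-to-cathode voltage is 2.4 − 10.3 = -7.9 V < 0.7 V, so it is off. The assumption is consistent.

Only D_A conducts; I_R ≈ 6.9 mA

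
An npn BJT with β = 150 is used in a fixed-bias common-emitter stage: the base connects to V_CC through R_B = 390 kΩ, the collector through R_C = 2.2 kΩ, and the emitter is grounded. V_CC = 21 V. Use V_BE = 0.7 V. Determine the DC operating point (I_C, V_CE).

Base loop: V_CC = I_B·R_B + V_BE, so I_B = (21 − 0.7)/390 kΩ = 0.0521 mA.
In the active region I_C = β·I_B = 150 × 0.0521 = 7.81 mA.
Collector loop: V_CE = V_CC − I_C·R_C = 21 − 7.81×2.2 = 3.82 V.
Since V_CE = 3.82 V > V_CE(sat) ≈ 0.2 V, the transistor is in the active region as assumed.

I_C ≈ 7.8 mA, V_CE ≈ 3.8 V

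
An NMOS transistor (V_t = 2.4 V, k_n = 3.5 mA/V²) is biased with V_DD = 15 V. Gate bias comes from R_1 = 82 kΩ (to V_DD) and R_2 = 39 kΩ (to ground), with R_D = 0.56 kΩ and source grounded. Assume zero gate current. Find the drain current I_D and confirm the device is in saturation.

I_D ≈ 10 mA

V_G = V_DD·R_2/(R_1+R_2) = 15×39/121 = 4.83 V. With the source grounded, V_GS = V_G = 4.83 V.
Assume saturation: I_D = (k_n/2)(V_GS − V_t)² = (3.5/2)×(4.83 − 2.4)² = 1.75×2.43² = 10.4 mA.
V_DS = V_DD − I_D·R_D = 15 − 10.4×0.56 = 9.19 V.
Saturation requires V_DS ≥ V_GS − V_t = 2.43 V; 9.19 ≥ 2.43 ✓.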